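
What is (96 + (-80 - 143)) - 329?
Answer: -456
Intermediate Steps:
(96 + (-80 - 143)) - 329 = (96 - 223) - 329 = -127 - 329 = -456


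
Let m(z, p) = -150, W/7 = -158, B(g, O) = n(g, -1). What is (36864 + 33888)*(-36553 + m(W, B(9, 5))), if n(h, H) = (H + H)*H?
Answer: -2596810656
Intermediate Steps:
n(h, H) = 2*H² (n(h, H) = (2*H)*H = 2*H²)
B(g, O) = 2 (B(g, O) = 2*(-1)² = 2*1 = 2)
W = -1106 (W = 7*(-158) = -1106)
(36864 + 33888)*(-36553 + m(W, B(9, 5))) = (36864 + 33888)*(-36553 - 150) = 70752*(-36703) = -2596810656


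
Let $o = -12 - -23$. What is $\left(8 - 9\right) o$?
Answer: $-11$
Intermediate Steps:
$o = 11$ ($o = -12 + 23 = 11$)
$\left(8 - 9\right) o = \left(8 - 9\right) 11 = \left(-1\right) 11 = -11$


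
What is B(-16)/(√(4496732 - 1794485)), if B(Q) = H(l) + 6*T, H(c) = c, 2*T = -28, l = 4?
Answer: -80*√2702247/2702247 ≈ -0.048666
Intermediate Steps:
T = -14 (T = (½)*(-28) = -14)
B(Q) = -80 (B(Q) = 4 + 6*(-14) = 4 - 84 = -80)
B(-16)/(√(4496732 - 1794485)) = -80/√(4496732 - 1794485) = -80*√2702247/2702247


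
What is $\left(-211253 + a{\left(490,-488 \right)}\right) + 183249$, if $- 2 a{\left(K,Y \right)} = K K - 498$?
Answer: $-147805$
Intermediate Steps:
$a{\left(K,Y \right)} = 249 - \frac{K^{2}}{2}$ ($a{\left(K,Y \right)} = - \frac{K K - 498}{2} = - \frac{K^{2} - 498}{2} = - \frac{-498 + K^{2}}{2} = 249 - \frac{K^{2}}{2}$)
$\left(-211253 + a{\left(490,-488 \right)}\right) + 183249 = \left(-211253 + \left(249 - \frac{490^{2}}{2}\right)\right) + 183249 = \left(-211253 + \left(249 - 120050\right)\right) + 183249 = \left(-211253 - 119801\right) + 183249 = -331054 + 183249 = -147805$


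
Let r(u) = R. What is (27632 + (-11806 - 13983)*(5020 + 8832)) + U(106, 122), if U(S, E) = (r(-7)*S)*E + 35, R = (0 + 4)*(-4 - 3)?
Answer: -357563657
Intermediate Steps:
R = -28 (R = 4*(-7) = -28)
r(u) = -28
U(S, E) = 35 - 28*E*S (U(S, E) = (-28*S)*E + 35 = -28*E*S + 35 = 35 - 28*E*S)
(27632 + (-11806 - 13983)*(5020 + 8832)) + U(106, 122) = (27632 + (-11806 - 13983)*(5020 + 8832)) + (35 - 28*122*106) = (27632 - 25789*13852) + (35 - 362096) = (27632 - 357229228) - 362061 = -357201596 - 362061 = -357563657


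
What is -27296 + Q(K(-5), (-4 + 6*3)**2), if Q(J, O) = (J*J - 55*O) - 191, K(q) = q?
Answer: -38242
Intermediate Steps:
Q(J, O) = -191 + J**2 - 55*O (Q(J, O) = (J**2 - 55*O) - 191 = -191 + J**2 - 55*O)
-27296 + Q(K(-5), (-4 + 6*3)**2) = -27296 + (-191 + (-5)**2 - 55*(-4 + 6*3)**2) = -27296 + (-191 + 25 - 55*(-4 + 18)**2) = -27296 + (-191 + 25 - 55*14**2) = -27296 + (-191 + 25 - 55*196) = -27296 + (-191 + 25 - 10780) = -27296 - 10946 = -38242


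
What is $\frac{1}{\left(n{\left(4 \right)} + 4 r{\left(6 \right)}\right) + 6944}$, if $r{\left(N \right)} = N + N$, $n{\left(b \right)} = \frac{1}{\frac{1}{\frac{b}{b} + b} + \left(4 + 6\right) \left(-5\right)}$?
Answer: $\frac{249}{1741003} \approx 0.00014302$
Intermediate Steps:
$n{\left(b \right)} = \frac{1}{-50 + \frac{1}{1 + b}}$ ($n{\left(b \right)} = \frac{1}{\frac{1}{1 + b} + 10 \left(-5\right)} = \frac{1}{\frac{1}{1 + b} - 50} = \frac{1}{-50 + \frac{1}{1 + b}}$)
$r{\left(N \right)} = 2 N$
$\frac{1}{\left(n{\left(4 \right)} + 4 r{\left(6 \right)}\right) + 6944} = \frac{1}{\left(\frac{-1 - 4}{49 + 50 \cdot 4} + 4 \cdot 2 \cdot 6\right) + 6944} = \frac{1}{\left(\frac{-1 - 4}{49 + 200} + 4 \cdot 12\right) + 6944} = \frac{1}{\left(\frac{1}{249} \left(-5\right) + 48\right) + 6944} = \frac{1}{\left(- \frac{5}{249} + 48\right) + 6944} = \frac{1}{\frac{11947}{249} + 6944} = \frac{1}{\frac{1741003}{249}} = \frac{249}{1741003}$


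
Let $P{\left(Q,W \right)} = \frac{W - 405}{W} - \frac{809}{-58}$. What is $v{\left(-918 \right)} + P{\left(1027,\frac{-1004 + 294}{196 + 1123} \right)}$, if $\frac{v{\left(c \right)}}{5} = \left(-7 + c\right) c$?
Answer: $\frac{8743579194}{2059} \approx 4.2465 \cdot 10^{6}$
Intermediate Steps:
$P{\left(Q,W \right)} = \frac{809}{58} + \frac{-405 + W}{W}$ ($P{\left(Q,W \right)} = \frac{-405 + W}{W} - - \frac{809}{58} = \frac{-405 + W}{W} + \frac{809}{58} = \frac{809}{58} + \frac{-405 + W}{W}$)
$v{\left(c \right)} = 5 c \left(-7 + c\right)$ ($v{\left(c \right)} = 5 \left(-7 + c\right) c = 5 c \left(-7 + c\right)$)
$v{\left(-918 \right)} + P{\left(1027,\frac{-1004 + 294}{196 + 1123} \right)} = 5 \left(-918\right) \left(-7 - 918\right) - \left(- \frac{867}{58} + \frac{405}{\left(-1004 + 294\right) \frac{1}{196 + 1123}}\right) = 5 \left(-918\right) \left(-925\right) - \left(- \frac{867}{58} + \frac{405}{\left(-710\right) \frac{1}{1319}}\right) = 4245750 - \left(- \frac{867}{58} + \frac{405}{\left(-710\right) \frac{1}{1319}}\right) = 4245750 - \left(- \frac{867}{58} + \frac{405}{- \frac{710}{1319}}\right) = 4245750 + \left(\frac{867}{58} - - \frac{106839}{142}\right) = 4245750 + \left(\frac{867}{58} + \frac{106839}{142}\right) = 4245750 + \frac{1579944}{2059} = \frac{8743579194}{2059}$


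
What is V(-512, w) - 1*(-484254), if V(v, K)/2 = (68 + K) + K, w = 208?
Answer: 485222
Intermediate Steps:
V(v, K) = 136 + 4*K (V(v, K) = 2*((68 + K) + K) = 2*(68 + 2*K) = 136 + 4*K)
V(-512, w) - 1*(-484254) = (136 + 4*208) - 1*(-484254) = (136 + 832) + 484254 = 968 + 484254 = 485222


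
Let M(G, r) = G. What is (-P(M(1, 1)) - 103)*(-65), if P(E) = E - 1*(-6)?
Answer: 7150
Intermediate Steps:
P(E) = 6 + E (P(E) = E + 6 = 6 + E)
(-P(M(1, 1)) - 103)*(-65) = (-(6 + 1) - 103)*(-65) = (-1*7 - 103)*(-65) = (-7 - 103)*(-65) = -110*(-65) = 7150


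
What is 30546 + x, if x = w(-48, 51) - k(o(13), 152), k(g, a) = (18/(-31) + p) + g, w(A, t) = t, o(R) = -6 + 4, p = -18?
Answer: 949145/31 ≈ 30618.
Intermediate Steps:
o(R) = -2
k(g, a) = -576/31 + g (k(g, a) = (18/(-31) - 18) + g = (18*(-1/31) - 18) + g = (-18/31 - 18) + g = -576/31 + g)
x = 2219/31 (x = 51 - (-576/31 - 2) = 51 - 1*(-638/31) = 51 + 638/31 = 2219/31 ≈ 71.581)
30546 + x = 30546 + 2219/31 = 949145/31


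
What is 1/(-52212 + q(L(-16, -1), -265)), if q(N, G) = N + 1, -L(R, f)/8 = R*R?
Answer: -1/54259 ≈ -1.8430e-5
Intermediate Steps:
L(R, f) = -8*R² (L(R, f) = -8*R*R = -8*R²)
q(N, G) = 1 + N
1/(-52212 + q(L(-16, -1), -265)) = 1/(-52212 + (1 - 8*(-16)²)) = 1/(-52212 + (1 - 8*256)) = 1/(-52212 + (1 - 2048)) = 1/(-52212 - 2047) = 1/(-54259) = -1/54259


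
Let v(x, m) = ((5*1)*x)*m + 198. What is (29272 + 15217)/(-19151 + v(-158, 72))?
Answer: -44489/75833 ≈ -0.58667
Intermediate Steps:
v(x, m) = 198 + 5*m*x (v(x, m) = (5*x)*m + 198 = 5*m*x + 198 = 198 + 5*m*x)
(29272 + 15217)/(-19151 + v(-158, 72)) = (29272 + 15217)/(-19151 + (198 + 5*72*(-158))) = 44489/(-19151 + (198 - 56880)) = 44489/(-19151 - 56682) = 44489/(-75833) = 44489*(-1/75833) = -44489/75833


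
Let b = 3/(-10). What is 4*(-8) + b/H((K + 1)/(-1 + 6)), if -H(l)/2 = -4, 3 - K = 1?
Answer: -2563/80 ≈ -32.037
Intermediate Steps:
K = 2 (K = 3 - 1*1 = 3 - 1 = 2)
H(l) = 8 (H(l) = -2*(-4) = 8)
b = -3/10 (b = 3*(-⅒) = -3/10 ≈ -0.30000)
4*(-8) + b/H((K + 1)/(-1 + 6)) = 4*(-8) - 3/10/8 = -32 - 3/10*⅛ = -32 - 3/80 = -2563/80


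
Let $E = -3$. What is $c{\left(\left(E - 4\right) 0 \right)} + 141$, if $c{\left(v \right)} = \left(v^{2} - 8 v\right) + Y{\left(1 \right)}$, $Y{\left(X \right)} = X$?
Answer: $142$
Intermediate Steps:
$c{\left(v \right)} = 1 + v^{2} - 8 v$ ($c{\left(v \right)} = \left(v^{2} - 8 v\right) + 1 = 1 + v^{2} - 8 v$)
$c{\left(\left(E - 4\right) 0 \right)} + 141 = \left(1 + \left(\left(-3 - 4\right) 0\right)^{2} - 8 \left(-3 - 4\right) 0\right) + 141 = \left(1 + \left(\left(-7\right) 0\right)^{2} - 8 \left(\left(-7\right) 0\right)\right) + 141 = \left(1 + 0^{2} - 0\right) + 141 = \left(1 + 0 + 0\right) + 141 = 1 + 141 = 142$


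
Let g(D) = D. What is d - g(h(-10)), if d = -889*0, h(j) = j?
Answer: 10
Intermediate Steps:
d = 0
d - g(h(-10)) = 0 - 1*(-10) = 0 + 10 = 10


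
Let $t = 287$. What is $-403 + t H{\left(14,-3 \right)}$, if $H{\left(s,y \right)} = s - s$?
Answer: $-403$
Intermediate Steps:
$H{\left(s,y \right)} = 0$
$-403 + t H{\left(14,-3 \right)} = -403 + 287 \cdot 0 = -403 + 0 = -403$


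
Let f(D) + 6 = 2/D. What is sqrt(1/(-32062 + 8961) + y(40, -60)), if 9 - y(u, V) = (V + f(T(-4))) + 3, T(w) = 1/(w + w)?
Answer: sqrt(46961722587)/23101 ≈ 9.3808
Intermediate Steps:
T(w) = 1/(2*w)
f(D) = -6 + 2/D
y(u, V) = 28 - V (y(u, V) = 9 - ((V + (-6 + 2/(((1/2)/(-4))))) + 3) = 9 - ((V + (-6 + 2/(((1/2)*(-1/4))))) + 3) = 9 - ((V + (-6 + 2/(-1/8))) + 3) = 9 - ((V + (-6 + 2*(-8))) + 3) = 9 - ((V + (-6 - 16)) + 3) = 9 - ((V - 22) + 3) = 9 - ((-22 + V) + 3) = 9 - (-19 + V) = 9 + (19 - V) = 28 - V)
sqrt(1/(-32062 + 8961) + y(40, -60)) = sqrt(1/(-32062 + 8961) + (28 - 1*(-60))) = sqrt(1/(-23101) + (28 + 60)) = sqrt(-1/23101 + 88) = sqrt(2032887/23101) = sqrt(46961722587)/23101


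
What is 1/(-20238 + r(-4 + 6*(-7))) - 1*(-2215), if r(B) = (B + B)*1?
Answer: 45030949/20330 ≈ 2215.0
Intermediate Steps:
r(B) = 2*B (r(B) = (2*B)*1 = 2*B)
1/(-20238 + r(-4 + 6*(-7))) - 1*(-2215) = 1/(-20238 + 2*(-4 + 6*(-7))) - 1*(-2215) = 1/(-20238 + 2*(-4 - 42)) + 2215 = 1/(-20238 + 2*(-46)) + 2215 = 1/(-20238 - 92) + 2215 = 1/(-20330) + 2215 = -1/20330 + 2215 = 45030949/20330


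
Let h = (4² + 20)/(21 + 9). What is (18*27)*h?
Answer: 2916/5 ≈ 583.20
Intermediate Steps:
h = 6/5 (h = (16 + 20)/30 = 36*(1/30) = 6/5 ≈ 1.2000)
(18*27)*h = (18*27)*(6/5) = 486*(6/5) = 2916/5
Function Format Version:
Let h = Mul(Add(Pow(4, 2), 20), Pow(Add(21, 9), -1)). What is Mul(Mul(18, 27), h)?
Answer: Rational(2916, 5) ≈ 583.20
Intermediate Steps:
h = Rational(6, 5) (h = Mul(Add(16, 20), Pow(30, -1)) = Mul(36, Rational(1, 30)) = Rational(6, 5) ≈ 1.2000)
Mul(Mul(18, 27), h) = Mul(Mul(18, 27), Rational(6, 5)) = Mul(486, Rational(6, 5)) = Rational(2916, 5)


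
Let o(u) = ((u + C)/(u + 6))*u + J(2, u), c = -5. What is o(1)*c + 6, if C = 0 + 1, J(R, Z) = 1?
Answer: -3/7 ≈ -0.42857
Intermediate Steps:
C = 1
o(u) = 1 + u*(1 + u)/(6 + u) (o(u) = ((u + 1)/(u + 6))*u + 1 = ((1 + u)/(6 + u))*u + 1 = u*(1 + u)/(6 + u) + 1 = 1 + u*(1 + u)/(6 + u))
o(1)*c + 6 = ((6 + 1² + 2*1)/(6 + 1))*(-5) + 6 = ((6 + 1 + 2)/7)*(-5) + 6 = ((⅐)*9)*(-5) + 6 = (9/7)*(-5) + 6 = -45/7 + 6 = -3/7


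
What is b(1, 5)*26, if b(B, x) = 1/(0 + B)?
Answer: 26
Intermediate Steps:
b(B, x) = 1/B
b(1, 5)*26 = 26/1 = 1*26 = 26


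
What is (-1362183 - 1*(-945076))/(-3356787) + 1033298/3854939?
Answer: 267183333421/681063637947 ≈ 0.39230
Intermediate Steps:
(-1362183 - 1*(-945076))/(-3356787) + 1033298/3854939 = (-1362183 + 945076)*(-1/3356787) + 1033298*(1/3854939) = -417107*(-1/3356787) + 1033298/3854939 = 21953/176673 + 1033298/3854939 = 267183333421/681063637947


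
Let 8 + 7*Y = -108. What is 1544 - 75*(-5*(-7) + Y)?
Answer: 1133/7 ≈ 161.86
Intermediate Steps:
Y = -116/7 (Y = -8/7 + (1/7)*(-108) = -8/7 - 108/7 = -116/7 ≈ -16.571)
1544 - 75*(-5*(-7) + Y) = 1544 - 75*(-5*(-7) - 116/7) = 1544 - 75*(35 - 116/7) = 1544 - 75*129/7 = 1544 - 9675/7 = 1133/7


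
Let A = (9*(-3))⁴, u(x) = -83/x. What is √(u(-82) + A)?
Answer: √3573416090/82 ≈ 729.00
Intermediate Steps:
A = 531441 (A = (-27)⁴ = 531441)
√(u(-82) + A) = √(-83/(-82) + 531441) = √(-83*(-1/82) + 531441) = √(83/82 + 531441) = √(43578245/82) = √3573416090/82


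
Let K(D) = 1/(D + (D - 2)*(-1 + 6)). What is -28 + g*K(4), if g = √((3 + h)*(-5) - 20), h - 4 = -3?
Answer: -28 + I*√10/7 ≈ -28.0 + 0.45175*I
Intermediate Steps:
h = 1 (h = 4 - 3 = 1)
K(D) = 1/(-10 + 6*D) (K(D) = 1/(D + (-2 + D)*5) = 1/(D + (-10 + 5*D)) = 1/(-10 + 6*D))
g = 2*I*√10 (g = √((3 + 1)*(-5) - 20) = √(4*(-5) - 20) = √(-20 - 20) = √(-40) = 2*I*√10 ≈ 6.3246*I)
-28 + g*K(4) = -28 + (2*I*√10)*(1/(2*(-5 + 3*4))) = -28 + (2*I*√10)*(1/(2*(-5 + 12))) = -28 + (2*I*√10)*((½)/7) = -28 + (2*I*√10)*((½)*(⅐)) = -28 + (2*I*√10)*(1/14) = -28 + I*√10/7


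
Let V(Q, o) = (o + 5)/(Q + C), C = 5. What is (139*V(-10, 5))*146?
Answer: -40588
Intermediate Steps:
V(Q, o) = (5 + o)/(5 + Q) (V(Q, o) = (o + 5)/(Q + 5) = (5 + o)/(5 + Q))
(139*V(-10, 5))*146 = (139*((5 + 5)/(5 - 10)))*146 = (139*(10/(-5)))*146 = (139*(-⅕*10))*146 = (139*(-2))*146 = -278*146 = -40588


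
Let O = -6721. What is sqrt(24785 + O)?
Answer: 4*sqrt(1129) ≈ 134.40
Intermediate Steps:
sqrt(24785 + O) = sqrt(24785 - 6721) = sqrt(18064) = 4*sqrt(1129)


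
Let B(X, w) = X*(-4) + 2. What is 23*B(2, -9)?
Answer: -138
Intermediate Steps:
B(X, w) = 2 - 4*X (B(X, w) = -4*X + 2 = 2 - 4*X)
23*B(2, -9) = 23*(2 - 4*2) = 23*(2 - 8) = 23*(-6) = -138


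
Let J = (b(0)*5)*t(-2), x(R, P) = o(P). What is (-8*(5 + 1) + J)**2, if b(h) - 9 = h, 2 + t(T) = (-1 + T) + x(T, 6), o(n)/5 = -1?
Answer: 248004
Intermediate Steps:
o(n) = -5 (o(n) = 5*(-1) = -5)
x(R, P) = -5
t(T) = -8 + T (t(T) = -2 + ((-1 + T) - 5) = -2 + (-6 + T) = -8 + T)
b(h) = 9 + h
J = -450 (J = ((9 + 0)*5)*(-8 - 2) = (9*5)*(-10) = 45*(-10) = -450)
(-8*(5 + 1) + J)**2 = (-8*(5 + 1) - 450)**2 = (-8*6 - 450)**2 = (-48 - 450)**2 = (-498)**2 = 248004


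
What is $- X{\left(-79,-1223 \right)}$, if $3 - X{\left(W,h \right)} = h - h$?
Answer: $-3$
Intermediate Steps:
$X{\left(W,h \right)} = 3$ ($X{\left(W,h \right)} = 3 - \left(h - h\right) = 3 - 0 = 3 + 0 = 3$)
$- X{\left(-79,-1223 \right)} = \left(-1\right) 3 = -3$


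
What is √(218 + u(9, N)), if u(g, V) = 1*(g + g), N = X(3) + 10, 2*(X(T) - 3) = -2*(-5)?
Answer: 2*√59 ≈ 15.362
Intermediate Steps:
X(T) = 8 (X(T) = 3 + (-2*(-5))/2 = 3 + (½)*10 = 3 + 5 = 8)
N = 18 (N = 8 + 10 = 18)
u(g, V) = 2*g (u(g, V) = 1*(2*g) = 2*g)
√(218 + u(9, N)) = √(218 + 2*9) = √(218 + 18) = √236 = 2*√59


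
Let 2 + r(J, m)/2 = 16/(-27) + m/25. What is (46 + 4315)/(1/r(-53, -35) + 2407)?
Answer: 4701158/2594611 ≈ 1.8119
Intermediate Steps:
r(J, m) = -140/27 + 2*m/25 (r(J, m) = -4 + 2*(16/(-27) + m/25) = -4 + 2*(16*(-1/27) + m*(1/25)) = -4 + 2*(-16/27 + m/25) = -4 + (-32/27 + 2*m/25) = -140/27 + 2*m/25)
(46 + 4315)/(1/r(-53, -35) + 2407) = (46 + 4315)/(1/(-140/27 + (2/25)*(-35)) + 2407) = 4361/(1/(-140/27 - 14/5) + 2407) = 4361/(1/(-1078/135) + 2407) = 4361/(-135/1078 + 2407) = 4361/(2594611/1078) = 4361*(1078/2594611) = 4701158/2594611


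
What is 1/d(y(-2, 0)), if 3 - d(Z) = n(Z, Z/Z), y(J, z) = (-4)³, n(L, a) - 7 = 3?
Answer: -⅐ ≈ -0.14286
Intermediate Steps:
n(L, a) = 10 (n(L, a) = 7 + 3 = 10)
y(J, z) = -64
d(Z) = -7 (d(Z) = 3 - 1*10 = 3 - 10 = -7)
1/d(y(-2, 0)) = 1/(-7) = -⅐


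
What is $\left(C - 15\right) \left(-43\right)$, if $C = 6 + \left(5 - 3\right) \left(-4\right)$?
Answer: $731$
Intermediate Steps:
$C = -2$ ($C = 6 + \left(5 - 3\right) \left(-4\right) = 6 + 2 \left(-4\right) = 6 - 8 = -2$)
$\left(C - 15\right) \left(-43\right) = \left(-2 - 15\right) \left(-43\right) = \left(-17\right) \left(-43\right) = 731$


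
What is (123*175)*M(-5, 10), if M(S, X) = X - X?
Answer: 0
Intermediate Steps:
M(S, X) = 0
(123*175)*M(-5, 10) = (123*175)*0 = 21525*0 = 0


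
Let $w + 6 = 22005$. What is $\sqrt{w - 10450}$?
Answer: $\sqrt{11549} \approx 107.47$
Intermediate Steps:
$w = 21999$ ($w = -6 + 22005 = 21999$)
$\sqrt{w - 10450} = \sqrt{21999 - 10450} = \sqrt{11549}$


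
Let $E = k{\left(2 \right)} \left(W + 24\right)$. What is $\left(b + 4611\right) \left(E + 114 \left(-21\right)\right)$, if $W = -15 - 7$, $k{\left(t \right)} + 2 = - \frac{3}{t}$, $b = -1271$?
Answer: $-8019340$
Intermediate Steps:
$k{\left(t \right)} = -2 - \frac{3}{t}$
$W = -22$ ($W = -15 - 7 = -22$)
$E = -7$ ($E = \left(-2 - \frac{3}{2}\right) \left(-22 + 24\right) = \left(-2 - \frac{3}{2}\right) 2 = \left(- \frac{7}{2}\right) 2 = -7$)
$\left(b + 4611\right) \left(E + 114 \left(-21\right)\right) = \left(-1271 + 4611\right) \left(-7 + 114 \left(-21\right)\right) = 3340 \left(-7 - 2394\right) = 3340 \left(-2401\right) = -8019340$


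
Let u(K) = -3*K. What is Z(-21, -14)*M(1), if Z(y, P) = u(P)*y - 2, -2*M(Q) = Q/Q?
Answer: 442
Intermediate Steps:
M(Q) = -½ (M(Q) = -Q/(2*Q) = -½*1 = -½)
Z(y, P) = -2 - 3*P*y (Z(y, P) = (-3*P)*y - 2 = -3*P*y - 2 = -2 - 3*P*y)
Z(-21, -14)*M(1) = (-2 - 3*(-14)*(-21))*(-½) = (-2 - 882)*(-½) = -884*(-½) = 442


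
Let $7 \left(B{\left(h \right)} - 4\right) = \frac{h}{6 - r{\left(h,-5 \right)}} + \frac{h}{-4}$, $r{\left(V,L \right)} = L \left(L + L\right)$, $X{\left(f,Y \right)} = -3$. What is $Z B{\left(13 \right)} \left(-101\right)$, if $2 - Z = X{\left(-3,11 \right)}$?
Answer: $- \frac{135845}{77} \approx -1764.2$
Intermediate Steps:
$Z = 5$ ($Z = 2 - -3 = 2 + 3 = 5$)
$r{\left(V,L \right)} = 2 L^{2}$ ($r{\left(V,L \right)} = L 2 L = 2 L^{2}$)
$B{\left(h \right)} = 4 - \frac{3 h}{77}$ ($B{\left(h \right)} = 4 + \frac{\frac{h}{6 - 2 \left(-5\right)^{2}} + \frac{h}{-4}}{7} = 4 + \frac{\frac{h}{6 - 2 \cdot 25} + h \left(- \frac{1}{4}\right)}{7} = 4 + \frac{\frac{h}{6 - 50} - \frac{h}{4}}{7} = 4 + \frac{\frac{h}{-44} - \frac{h}{4}}{7} = 4 + \frac{h \left(- \frac{1}{44}\right) - \frac{h}{4}}{7} = 4 + \frac{- \frac{h}{44} - \frac{h}{4}}{7} = 4 + \frac{\left(- \frac{3}{11}\right) h}{7} = 4 - \frac{3 h}{77}$)
$Z B{\left(13 \right)} \left(-101\right) = 5 \left(4 - \frac{39}{77}\right) \left(-101\right) = 5 \cdot \frac{269}{77} \left(-101\right) = \frac{1345}{77} \left(-101\right) = - \frac{135845}{77}$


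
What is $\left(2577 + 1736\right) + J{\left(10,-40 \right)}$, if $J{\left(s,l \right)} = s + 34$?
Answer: $4357$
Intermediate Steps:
$J{\left(s,l \right)} = 34 + s$
$\left(2577 + 1736\right) + J{\left(10,-40 \right)} = \left(2577 + 1736\right) + \left(34 + 10\right) = 4313 + 44 = 4357$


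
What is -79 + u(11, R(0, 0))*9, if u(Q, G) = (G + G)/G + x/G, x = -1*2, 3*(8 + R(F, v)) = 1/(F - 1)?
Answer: -1471/25 ≈ -58.840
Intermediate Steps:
R(F, v) = -8 + 1/(3*(-1 + F)) (R(F, v) = -8 + 1/(3*(F - 1)) = -8 + 1/(3*(-1 + F)))
x = -2
u(Q, G) = 2 - 2/G (u(Q, G) = (G + G)/G - 2/G = (2*G)/G - 2/G = 2 - 2/G)
-79 + u(11, R(0, 0))*9 = -79 + (2 - 2*3*(-1 + 0)/(25 - 24*0))*9 = -79 + (2 - 2*(-3/(25 + 0)))*9 = -79 + (2 - 2/((⅓)*(-1)*25))*9 = -79 + (2 - 2/(-25/3))*9 = -79 + (2 - 2*(-3/25))*9 = -79 + (2 + 6/25)*9 = -79 + (56/25)*9 = -79 + 504/25 = -1471/25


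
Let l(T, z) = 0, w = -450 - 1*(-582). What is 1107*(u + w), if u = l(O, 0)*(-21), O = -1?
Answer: 146124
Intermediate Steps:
w = 132 (w = -450 + 582 = 132)
u = 0 (u = 0*(-21) = 0)
1107*(u + w) = 1107*(0 + 132) = 1107*132 = 146124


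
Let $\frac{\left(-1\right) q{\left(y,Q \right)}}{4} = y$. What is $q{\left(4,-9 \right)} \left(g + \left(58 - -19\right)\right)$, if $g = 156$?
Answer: $-3728$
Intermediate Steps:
$q{\left(y,Q \right)} = - 4 y$
$q{\left(4,-9 \right)} \left(g + \left(58 - -19\right)\right) = \left(-4\right) 4 \left(156 + \left(58 - -19\right)\right) = - 16 \left(156 + \left(58 + 19\right)\right) = - 16 \left(156 + 77\right) = \left(-16\right) 233 = -3728$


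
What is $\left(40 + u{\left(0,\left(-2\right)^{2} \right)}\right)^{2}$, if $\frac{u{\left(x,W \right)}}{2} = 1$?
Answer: $1764$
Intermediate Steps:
$u{\left(x,W \right)} = 2$ ($u{\left(x,W \right)} = 2 \cdot 1 = 2$)
$\left(40 + u{\left(0,\left(-2\right)^{2} \right)}\right)^{2} = \left(40 + 2\right)^{2} = 42^{2} = 1764$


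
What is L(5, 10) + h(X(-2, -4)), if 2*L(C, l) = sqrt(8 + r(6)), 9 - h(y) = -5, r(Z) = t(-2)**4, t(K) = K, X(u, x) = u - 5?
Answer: 14 + sqrt(6) ≈ 16.449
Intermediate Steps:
X(u, x) = -5 + u
r(Z) = 16 (r(Z) = (-2)**4 = 16)
h(y) = 14 (h(y) = 9 - 1*(-5) = 9 + 5 = 14)
L(C, l) = sqrt(6) (L(C, l) = sqrt(8 + 16)/2 = sqrt(24)/2 = (2*sqrt(6))/2 = sqrt(6))
L(5, 10) + h(X(-2, -4)) = sqrt(6) + 14 = 14 + sqrt(6)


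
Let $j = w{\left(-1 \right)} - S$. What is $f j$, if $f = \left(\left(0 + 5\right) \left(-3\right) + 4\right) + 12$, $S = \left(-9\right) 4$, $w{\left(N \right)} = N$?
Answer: $35$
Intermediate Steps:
$S = -36$
$j = 35$ ($j = -1 - -36 = -1 + 36 = 35$)
$f = 1$ ($f = \left(5 \left(-3\right) + 4\right) + 12 = \left(-15 + 4\right) + 12 = -11 + 12 = 1$)
$f j = 1 \cdot 35 = 35$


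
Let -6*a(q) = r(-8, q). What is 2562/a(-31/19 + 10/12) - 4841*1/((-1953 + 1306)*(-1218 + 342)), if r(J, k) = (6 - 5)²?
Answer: -8712424025/566772 ≈ -15372.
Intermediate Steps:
r(J, k) = 1 (r(J, k) = 1² = 1)
a(q) = -⅙ (a(q) = -⅙*1 = -⅙)
2562/a(-31/19 + 10/12) - 4841*1/((-1953 + 1306)*(-1218 + 342)) = 2562/(-⅙) - 4841*1/((-1953 + 1306)*(-1218 + 342)) = 2562*(-6) - 4841/((-876*(-647))) = -15372 - 4841/566772 = -8712424025/566772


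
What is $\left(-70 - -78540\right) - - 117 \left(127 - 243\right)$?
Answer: $64898$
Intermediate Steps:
$\left(-70 - -78540\right) - - 117 \left(127 - 243\right) = \left(-70 + 78540\right) - \left(-117\right) \left(-116\right) = 78470 - 13572 = 64898$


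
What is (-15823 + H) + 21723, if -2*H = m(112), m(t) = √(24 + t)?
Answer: 5900 - √34 ≈ 5894.2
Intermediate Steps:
H = -√34 (H = -√(24 + 112)/2 = -√34 ≈ -5.8309)
(-15823 + H) + 21723 = (-15823 - √34) + 21723 = 5900 - √34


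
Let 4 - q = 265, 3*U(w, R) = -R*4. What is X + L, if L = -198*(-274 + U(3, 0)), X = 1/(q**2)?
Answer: 3695700493/68121 ≈ 54252.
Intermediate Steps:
U(w, R) = -4*R/3 (U(w, R) = (-R*4)/3 = (-4*R)/3 = -4*R/3)
q = -261 (q = 4 - 1*265 = 4 - 265 = -261)
X = 1/68121 (X = 1/((-261)**2) = 1/68121 ≈ 1.4680e-5)
L = 54252 (L = -198*(-274 - 4/3*0) = -198*(-274 + 0) = -198*(-274) = 54252)
X + L = 1/68121 + 54252 = 3695700493/68121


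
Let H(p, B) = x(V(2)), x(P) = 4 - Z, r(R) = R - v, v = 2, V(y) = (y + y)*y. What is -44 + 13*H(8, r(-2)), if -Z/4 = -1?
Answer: -44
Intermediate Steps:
Z = 4 (Z = -4*(-1) = 4)
V(y) = 2*y**2 (V(y) = (2*y)*y = 2*y**2)
r(R) = -2 + R (r(R) = R - 1*2 = R - 2 = -2 + R)
x(P) = 0 (x(P) = 4 - 1*4 = 4 - 4 = 0)
H(p, B) = 0
-44 + 13*H(8, r(-2)) = -44 + 13*0 = -44 + 0 = -44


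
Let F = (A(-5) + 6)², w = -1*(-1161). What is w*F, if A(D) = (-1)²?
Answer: 56889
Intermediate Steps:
A(D) = 1
w = 1161
F = 49 (F = (1 + 6)² = 7² = 49)
w*F = 1161*49 = 56889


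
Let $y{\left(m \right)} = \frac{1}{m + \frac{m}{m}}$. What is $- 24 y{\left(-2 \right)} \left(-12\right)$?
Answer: $-288$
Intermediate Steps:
$y{\left(m \right)} = \frac{1}{1 + m}$ ($y{\left(m \right)} = \frac{1}{m + 1} = \frac{1}{1 + m}$)
$- 24 y{\left(-2 \right)} \left(-12\right) = - \frac{24}{1 - 2} \left(-12\right) = - \frac{24}{-1} \left(-12\right) = \left(-24\right) \left(-1\right) \left(-12\right) = 24 \left(-12\right) = -288$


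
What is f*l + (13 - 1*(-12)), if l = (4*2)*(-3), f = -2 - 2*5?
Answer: 313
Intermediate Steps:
f = -12 (f = -2 - 10 = -12)
l = -24 (l = 8*(-3) = -24)
f*l + (13 - 1*(-12)) = -12*(-24) + (13 - 1*(-12)) = 288 + (13 + 12) = 288 + 25 = 313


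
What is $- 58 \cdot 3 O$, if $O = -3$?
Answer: $522$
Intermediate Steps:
$- 58 \cdot 3 O = - 58 \cdot 3 \left(-3\right) = \left(-58\right) \left(-9\right) = 522$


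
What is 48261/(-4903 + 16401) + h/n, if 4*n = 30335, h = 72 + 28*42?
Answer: 1521395451/348791830 ≈ 4.3619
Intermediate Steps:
h = 1248 (h = 72 + 1176 = 1248)
n = 30335/4 (n = (1/4)*30335 = 30335/4 ≈ 7583.8)
48261/(-4903 + 16401) + h/n = 48261/(-4903 + 16401) + 1248/(30335/4) = 48261/11498 + 1248*(4/30335) = 48261*(1/11498) + 4992/30335 = 48261/11498 + 4992/30335 = 1521395451/348791830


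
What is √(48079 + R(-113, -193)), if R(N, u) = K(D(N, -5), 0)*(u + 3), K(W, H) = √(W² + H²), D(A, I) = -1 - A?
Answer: √26799 ≈ 163.70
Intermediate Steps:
K(W, H) = √(H² + W²)
R(N, u) = √((-1 - N)²)*(3 + u) (R(N, u) = √(0² + (-1 - N)²)*(u + 3) = √(0 + (-1 - N)²)*(3 + u) = √((-1 - N)²)*(3 + u))
√(48079 + R(-113, -193)) = √(48079 + √((1 - 113)²)*(3 - 193)) = √(48079 + √((-112)²)*(-190)) = √(48079 + √12544*(-190)) = √(48079 + 112*(-190)) = √(48079 - 21280) = √26799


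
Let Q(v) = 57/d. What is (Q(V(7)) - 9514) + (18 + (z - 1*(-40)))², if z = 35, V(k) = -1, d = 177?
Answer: -51016/59 ≈ -864.68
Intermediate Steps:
Q(v) = 19/59 (Q(v) = 57/177 = 57*(1/177) = 19/59)
(Q(V(7)) - 9514) + (18 + (z - 1*(-40)))² = (19/59 - 9514) + (18 + (35 - 1*(-40)))² = -561307/59 + (18 + (35 + 40))² = -561307/59 + (18 + 75)² = -561307/59 + 93² = -561307/59 + 8649 = -51016/59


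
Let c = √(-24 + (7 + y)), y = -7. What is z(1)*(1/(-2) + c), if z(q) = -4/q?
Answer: 2 - 8*I*√6 ≈ 2.0 - 19.596*I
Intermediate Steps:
c = 2*I*√6 (c = √(-24 + (7 - 7)) = √(-24 + 0) = √(-24) = 2*I*√6 ≈ 4.899*I)
z(1)*(1/(-2) + c) = (-4/1)*(1/(-2) + 2*I*√6) = (-4*1)*(-½ + 2*I*√6) = -4*(-½ + 2*I*√6) = 2 - 8*I*√6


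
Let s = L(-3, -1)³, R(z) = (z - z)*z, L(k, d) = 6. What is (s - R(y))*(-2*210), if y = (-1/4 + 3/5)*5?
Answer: -90720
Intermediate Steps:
y = 7/4 (y = (-1*¼ + 3*(⅕))*5 = (-¼ + ⅗)*5 = (7/20)*5 = 7/4 ≈ 1.7500)
R(z) = 0 (R(z) = 0*z = 0)
s = 216 (s = 6³ = 216)
(s - R(y))*(-2*210) = (216 - 1*0)*(-2*210) = (216 + 0)*(-420) = 216*(-420) = -90720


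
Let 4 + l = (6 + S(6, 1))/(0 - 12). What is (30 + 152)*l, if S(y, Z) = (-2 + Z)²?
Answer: -5005/6 ≈ -834.17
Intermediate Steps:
l = -55/12 (l = -4 + (6 + (-2 + 1)²)/(0 - 12) = -4 + (6 + (-1)²)/(-12) = -4 + (6 + 1)*(-1/12) = -4 + 7*(-1/12) = -4 - 7/12 = -55/12 ≈ -4.5833)
(30 + 152)*l = (30 + 152)*(-55/12) = 182*(-55/12) = -5005/6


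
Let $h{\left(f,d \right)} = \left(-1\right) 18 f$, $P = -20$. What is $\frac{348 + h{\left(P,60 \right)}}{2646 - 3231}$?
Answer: $- \frac{236}{195} \approx -1.2103$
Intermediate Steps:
$h{\left(f,d \right)} = - 18 f$
$\frac{348 + h{\left(P,60 \right)}}{2646 - 3231} = \frac{348 - -360}{2646 - 3231} = \frac{348 + 360}{-585} = 708 \left(- \frac{1}{585}\right) = - \frac{236}{195}$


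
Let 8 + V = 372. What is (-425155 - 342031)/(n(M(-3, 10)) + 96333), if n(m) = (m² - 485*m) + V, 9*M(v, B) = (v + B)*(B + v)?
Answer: -62142066/7620973 ≈ -8.1541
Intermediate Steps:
V = 364 (V = -8 + 372 = 364)
M(v, B) = (B + v)²/9 (M(v, B) = ((v + B)*(B + v))/9 = ((B + v)*(B + v))/9 = (B + v)²/9)
n(m) = 364 + m² - 485*m (n(m) = (m² - 485*m) + 364 = 364 + m² - 485*m)
(-425155 - 342031)/(n(M(-3, 10)) + 96333) = (-425155 - 342031)/((364 + ((10 - 3)²/9)² - 485*(10 - 3)²/9) + 96333) = -767186/((364 + ((⅑)*7²)² - 485*7²/9) + 96333) = -767186/((364 + ((⅑)*49)² - 485*49/9) + 96333) = -767186/((364 + (49/9)² - 485*49/9) + 96333) = -767186/((364 + 2401/81 - 23765/9) + 96333) = -767186/(-182000/81 + 96333) = -767186/7620973/81 = -767186*81/7620973 = -62142066/7620973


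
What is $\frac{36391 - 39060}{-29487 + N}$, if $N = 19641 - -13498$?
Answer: $- \frac{2669}{3652} \approx -0.73083$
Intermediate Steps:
$N = 33139$ ($N = 19641 + 13498 = 33139$)
$\frac{36391 - 39060}{-29487 + N} = \frac{36391 - 39060}{-29487 + 33139} = - \frac{2669}{3652}$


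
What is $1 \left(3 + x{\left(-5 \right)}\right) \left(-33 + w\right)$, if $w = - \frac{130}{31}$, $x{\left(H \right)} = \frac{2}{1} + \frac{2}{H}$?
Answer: $- \frac{26519}{155} \approx -171.09$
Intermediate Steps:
$x{\left(H \right)} = 2 + \frac{2}{H}$ ($x{\left(H \right)} = 2 \cdot 1 + \frac{2}{H} = 2 + \frac{2}{H}$)
$w = - \frac{130}{31}$ ($w = \left(-130\right) \frac{1}{31} = - \frac{130}{31} \approx -4.1936$)
$1 \left(3 + x{\left(-5 \right)}\right) \left(-33 + w\right) = 1 \left(3 + \left(2 + \frac{2}{-5}\right)\right) \left(-33 - \frac{130}{31}\right) = 1 \left(3 + \left(2 + 2 \left(- \frac{1}{5}\right)\right)\right) \left(- \frac{1153}{31}\right) = 1 \left(3 + \left(2 - \frac{2}{5}\right)\right) \left(- \frac{1153}{31}\right) = 1 \left(3 + \frac{8}{5}\right) \left(- \frac{1153}{31}\right) = 1 \cdot \frac{23}{5} \left(- \frac{1153}{31}\right) = \frac{23}{5} \left(- \frac{1153}{31}\right) = - \frac{26519}{155}$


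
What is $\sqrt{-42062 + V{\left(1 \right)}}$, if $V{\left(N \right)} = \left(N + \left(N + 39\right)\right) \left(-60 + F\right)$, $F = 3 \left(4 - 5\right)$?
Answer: $i \sqrt{44645} \approx 211.29 i$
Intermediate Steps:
$F = -3$ ($F = 3 \left(-1\right) = -3$)
$V{\left(N \right)} = -2457 - 126 N$ ($V{\left(N \right)} = \left(N + \left(N + 39\right)\right) \left(-60 - 3\right) = \left(N + \left(39 + N\right)\right) \left(-63\right) = \left(39 + 2 N\right) \left(-63\right) = -2457 - 126 N$)
$\sqrt{-42062 + V{\left(1 \right)}} = \sqrt{-42062 - 2583} = \sqrt{-44645} = i \sqrt{44645}$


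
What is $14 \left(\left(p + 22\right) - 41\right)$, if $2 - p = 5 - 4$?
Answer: $-252$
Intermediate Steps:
$p = 1$ ($p = 2 - \left(5 - 4\right) = 2 - 1 = 1$)
$14 \left(\left(p + 22\right) - 41\right) = 14 \left(\left(1 + 22\right) - 41\right) = 14 \left(23 - 41\right) = 14 \left(-18\right) = -252$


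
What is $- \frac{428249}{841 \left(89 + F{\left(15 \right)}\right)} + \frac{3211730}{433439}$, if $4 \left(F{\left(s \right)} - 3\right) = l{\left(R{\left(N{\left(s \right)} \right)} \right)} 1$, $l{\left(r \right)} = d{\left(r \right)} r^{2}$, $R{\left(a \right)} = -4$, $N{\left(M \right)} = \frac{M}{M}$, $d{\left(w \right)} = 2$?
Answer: $\frac{84486674689}{36452219900} \approx 2.3177$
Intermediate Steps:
$N{\left(M \right)} = 1$
$l{\left(r \right)} = 2 r^{2}$
$F{\left(s \right)} = 11$ ($F{\left(s \right)} = 3 + \frac{2 \left(-4\right)^{2} \cdot 1}{4} = 3 + \frac{2 \cdot 16 \cdot 1}{4} = 3 + \frac{32 \cdot 1}{4} = 3 + \frac{1}{4} \cdot 32 = 3 + 8 = 11$)
$- \frac{428249}{841 \left(89 + F{\left(15 \right)}\right)} + \frac{3211730}{433439} = - \frac{428249}{841 \left(89 + 11\right)} + \frac{3211730}{433439} = - \frac{428249}{841 \cdot 100} + 3211730 \cdot \frac{1}{433439} = - \frac{428249}{84100} + \frac{3211730}{433439} = \frac{84486674689}{36452219900}$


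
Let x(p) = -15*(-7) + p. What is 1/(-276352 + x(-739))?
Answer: -1/276986 ≈ -3.6103e-6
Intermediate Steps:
x(p) = 105 + p
1/(-276352 + x(-739)) = 1/(-276352 + (105 - 739)) = 1/(-276352 - 634) = 1/(-276986) = -1/276986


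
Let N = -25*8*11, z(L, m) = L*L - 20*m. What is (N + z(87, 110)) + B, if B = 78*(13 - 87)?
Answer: -2603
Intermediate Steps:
z(L, m) = L**2 - 20*m
B = -5772 (B = 78*(-74) = -5772)
N = -2200 (N = -200*11 = -2200)
(N + z(87, 110)) + B = (-2200 + (87**2 - 20*110)) - 5772 = (-2200 + (7569 - 2200)) - 5772 = (-2200 + 5369) - 5772 = 3169 - 5772 = -2603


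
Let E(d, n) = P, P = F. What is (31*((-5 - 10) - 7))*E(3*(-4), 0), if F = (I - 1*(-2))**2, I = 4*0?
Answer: -2728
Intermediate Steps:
I = 0
F = 4 (F = (0 - 1*(-2))**2 = (0 + 2)**2 = 2**2 = 4)
P = 4
E(d, n) = 4
(31*((-5 - 10) - 7))*E(3*(-4), 0) = (31*((-5 - 10) - 7))*4 = (31*(-15 - 7))*4 = (31*(-22))*4 = -682*4 = -2728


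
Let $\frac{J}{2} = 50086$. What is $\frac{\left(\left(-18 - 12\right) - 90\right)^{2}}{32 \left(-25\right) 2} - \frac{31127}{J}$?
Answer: $- \frac{932675}{100172} \approx -9.3107$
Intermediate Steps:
$J = 100172$ ($J = 2 \cdot 50086 = 100172$)
$\frac{\left(\left(-18 - 12\right) - 90\right)^{2}}{32 \left(-25\right) 2} - \frac{31127}{J} = \frac{\left(\left(-18 - 12\right) - 90\right)^{2}}{32 \left(-25\right) 2} - \frac{31127}{100172} = \frac{\left(-30 - 90\right)^{2}}{\left(-800\right) 2} - \frac{31127}{100172} = \frac{\left(-120\right)^{2}}{-1600} - \frac{31127}{100172} = 14400 \left(- \frac{1}{1600}\right) - \frac{31127}{100172} = -9 - \frac{31127}{100172} = - \frac{932675}{100172}$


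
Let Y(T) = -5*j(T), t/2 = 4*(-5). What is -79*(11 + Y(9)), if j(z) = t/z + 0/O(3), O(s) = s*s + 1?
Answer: -23621/9 ≈ -2624.6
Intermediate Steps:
t = -40 (t = 2*(4*(-5)) = 2*(-20) = -40)
O(s) = 1 + s**2 (O(s) = s**2 + 1 = 1 + s**2)
j(z) = -40/z (j(z) = -40/z + 0/(1 + 3**2) = -40/z + 0/(1 + 9) = -40/z + 0/10 = -40/z + 0*(1/10) = -40/z + 0 = -40/z)
Y(T) = 200/T (Y(T) = -(-200)/T = 200/T)
-79*(11 + Y(9)) = -79*(11 + 200/9) = -79*299/9 = -23621/9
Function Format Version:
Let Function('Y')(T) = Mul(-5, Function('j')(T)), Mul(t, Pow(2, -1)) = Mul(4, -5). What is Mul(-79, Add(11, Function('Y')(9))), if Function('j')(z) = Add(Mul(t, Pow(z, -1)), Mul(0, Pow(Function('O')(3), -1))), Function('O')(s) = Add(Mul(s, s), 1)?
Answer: Rational(-23621, 9) ≈ -2624.6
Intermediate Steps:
t = -40 (t = Mul(2, Mul(4, -5)) = Mul(2, -20) = -40)
Function('O')(s) = Add(1, Pow(s, 2)) (Function('O')(s) = Add(Pow(s, 2), 1) = Add(1, Pow(s, 2)))
Function('j')(z) = Mul(-40, Pow(z, -1)) (Function('j')(z) = Add(Mul(-40, Pow(z, -1)), Mul(0, Pow(Add(1, Pow(3, 2)), -1))) = Add(Mul(-40, Pow(z, -1)), Mul(0, Pow(Add(1, 9), -1))) = Add(Mul(-40, Pow(z, -1)), Mul(0, Pow(10, -1))) = Add(Mul(-40, Pow(z, -1)), Mul(0, Rational(1, 10))) = Add(Mul(-40, Pow(z, -1)), 0) = Mul(-40, Pow(z, -1)))
Function('Y')(T) = Mul(200, Pow(T, -1)) (Function('Y')(T) = Mul(-5, Mul(-40, Pow(T, -1))) = Mul(200, Pow(T, -1)))
Mul(-79, Add(11, Function('Y')(9))) = Mul(-79, Add(11, Mul(200, Pow(9, -1)))) = Mul(-79, Add(11, Mul(200, Rational(1, 9)))) = Mul(-79, Add(11, Rational(200, 9))) = Mul(-79, Rational(299, 9)) = Rational(-23621, 9)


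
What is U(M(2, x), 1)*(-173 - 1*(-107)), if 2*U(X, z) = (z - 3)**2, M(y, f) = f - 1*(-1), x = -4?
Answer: -132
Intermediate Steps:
M(y, f) = 1 + f (M(y, f) = f + 1 = 1 + f)
U(X, z) = (-3 + z)**2/2 (U(X, z) = (z - 3)**2/2 = (-3 + z)**2/2)
U(M(2, x), 1)*(-173 - 1*(-107)) = ((-3 + 1)**2/2)*(-173 - 1*(-107)) = ((1/2)*(-2)**2)*(-173 + 107) = ((1/2)*4)*(-66) = 2*(-66) = -132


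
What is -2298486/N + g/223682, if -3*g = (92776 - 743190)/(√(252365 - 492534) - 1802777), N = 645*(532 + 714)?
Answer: -417731321394708043501829/146060523298434620640030 - 325207*I*√240169/1090451478580272654 ≈ -2.86 - 1.4615e-10*I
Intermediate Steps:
N = 803670 (N = 645*1246 = 803670)
g = 650414/(3*(-1802777 + I*√240169)) (g = -(92776 - 743190)/(3*(√(252365 - 492534) - 1802777)) = -(-650414)/(3*(√(-240169) - 1802777)) = -(-650414)/(3*(I*√240169 - 1802777)) = -(-650414)/(3*(-1802777 + I*√240169)) = 650414/(3*(-1802777 + I*√240169)) ≈ -0.12026 - 3.2692e-5*I)
-2298486/N + g/223682 = -2298486/803670 + (-586275699839/4875007727847 - 325207*I*√240169/4875007727847)/223682 = -2298486*1/803670 + (-586275699839/4875007727847 - 325207*I*√240169/4875007727847)*(1/223682) = -383081/133945 + (-586275699839/1090451478580272654 - 325207*I*√240169/1090451478580272654) = -417731321394708043501829/146060523298434620640030 - 325207*I*√240169/1090451478580272654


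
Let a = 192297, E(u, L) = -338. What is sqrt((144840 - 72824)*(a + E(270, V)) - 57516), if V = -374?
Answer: 2*sqrt(3456015457) ≈ 1.1758e+5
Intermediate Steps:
sqrt((144840 - 72824)*(a + E(270, V)) - 57516) = sqrt((144840 - 72824)*(192297 - 338) - 57516) = sqrt(72016*191959 - 57516) = sqrt(13824119344 - 57516) = sqrt(13824061828) = 2*sqrt(3456015457)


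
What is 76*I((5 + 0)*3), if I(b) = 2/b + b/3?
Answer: 5852/15 ≈ 390.13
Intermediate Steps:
I(b) = 2/b + b/3 (I(b) = 2/b + b*(⅓) = 2/b + b/3)
76*I((5 + 0)*3) = 76*(2/(((5 + 0)*3)) + ((5 + 0)*3)/3) = 76*(2/((5*3)) + (5*3)/3) = 76*(2/15 + (⅓)*15) = 76*(2*(1/15) + 5) = 76*(2/15 + 5) = 76*(77/15) = 5852/15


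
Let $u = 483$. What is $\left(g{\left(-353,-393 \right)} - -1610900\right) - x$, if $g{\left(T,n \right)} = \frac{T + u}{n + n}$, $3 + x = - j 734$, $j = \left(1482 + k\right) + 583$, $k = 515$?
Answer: $\frac{1377316774}{393} \approx 3.5046 \cdot 10^{6}$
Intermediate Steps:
$j = 2580$ ($j = \left(1482 + 515\right) + 583 = 1997 + 583 = 2580$)
$x = -1893723$ ($x = -3 + \left(-1\right) 2580 \cdot 734 = -3 - 1893720 = -1893723$)
$g{\left(T,n \right)} = \frac{483 + T}{2 n}$ ($g{\left(T,n \right)} = \frac{T + 483}{n + n} = \frac{483 + T}{2 n}$)
$\left(g{\left(-353,-393 \right)} - -1610900\right) - x = \left(\frac{483 - 353}{2 \left(-393\right)} - -1610900\right) - -1893723 = \left(\frac{1}{2} \left(- \frac{1}{393}\right) 130 + 1610900\right) + 1893723 = \left(- \frac{65}{393} + 1610900\right) + 1893723 = \frac{633083635}{393} + 1893723 = \frac{1377316774}{393}$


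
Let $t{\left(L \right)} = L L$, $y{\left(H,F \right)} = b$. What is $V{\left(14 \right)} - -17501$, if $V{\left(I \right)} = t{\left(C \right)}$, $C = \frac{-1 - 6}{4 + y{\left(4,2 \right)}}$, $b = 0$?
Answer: $\frac{280065}{16} \approx 17504.0$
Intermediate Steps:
$y{\left(H,F \right)} = 0$
$C = - \frac{7}{4}$ ($C = \frac{-1 - 6}{4 + 0} = - \frac{7}{4} \approx -1.75$)
$t{\left(L \right)} = L^{2}$
$V{\left(I \right)} = \frac{49}{16}$ ($V{\left(I \right)} = \left(- \frac{7}{4}\right)^{2} = \frac{49}{16}$)
$V{\left(14 \right)} - -17501 = \frac{49}{16} - -17501 = \frac{49}{16} + 17501 = \frac{280065}{16}$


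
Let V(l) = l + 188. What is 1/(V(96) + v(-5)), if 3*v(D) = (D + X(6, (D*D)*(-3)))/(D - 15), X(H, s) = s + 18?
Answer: 30/8551 ≈ 0.0035084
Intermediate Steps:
V(l) = 188 + l
X(H, s) = 18 + s
v(D) = (18 + D - 3*D²)/(3*(-15 + D)) (v(D) = ((D + (18 + (D*D)*(-3)))/(D - 15))/3 = ((D + (18 + D²*(-3)))/(-15 + D))/3 = ((D + (18 - 3*D²))/(-15 + D))/3 = ((18 + D - 3*D²)/(-15 + D))/3 = (18 + D - 3*D²)/(3*(-15 + D)))
1/(V(96) + v(-5)) = 1/((188 + 96) + (6 - 1*(-5)² + (⅓)*(-5))/(-15 - 5)) = 1/(284 + (6 - 1*25 - 5/3)/(-20)) = 1/(284 - (6 - 25 - 5/3)/20) = 1/(284 - 1/20*(-62/3)) = 1/(284 + 31/30) = 1/(8551/30) = 30/8551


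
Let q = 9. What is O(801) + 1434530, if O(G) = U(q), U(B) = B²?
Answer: 1434611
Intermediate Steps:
O(G) = 81 (O(G) = 9² = 81)
O(801) + 1434530 = 81 + 1434530 = 1434611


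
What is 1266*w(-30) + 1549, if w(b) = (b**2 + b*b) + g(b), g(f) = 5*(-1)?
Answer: 2274019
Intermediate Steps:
g(f) = -5
w(b) = -5 + 2*b**2 (w(b) = (b**2 + b*b) - 5 = (b**2 + b**2) - 5 = 2*b**2 - 5 = -5 + 2*b**2)
1266*w(-30) + 1549 = 1266*(-5 + 2*(-30)**2) + 1549 = 1266*(-5 + 2*900) + 1549 = 1266*(-5 + 1800) + 1549 = 1266*1795 + 1549 = 2272470 + 1549 = 2274019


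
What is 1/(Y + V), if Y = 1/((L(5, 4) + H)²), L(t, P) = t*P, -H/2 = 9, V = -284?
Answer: -4/1135 ≈ -0.0035242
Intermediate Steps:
H = -18 (H = -2*9 = -18)
L(t, P) = P*t
Y = ¼ (Y = 1/((4*5 - 18)²) = 1/((20 - 18)²) = 1/(2²) = 1/4 = ¼ ≈ 0.25000)
1/(Y + V) = 1/(¼ - 284) = 1/(-1135/4) = -4/1135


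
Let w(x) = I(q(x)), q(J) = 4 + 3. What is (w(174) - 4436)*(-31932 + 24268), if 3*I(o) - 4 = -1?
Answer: 33989840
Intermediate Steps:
q(J) = 7
I(o) = 1 (I(o) = 4/3 + (⅓)*(-1) = 4/3 - ⅓ = 1)
w(x) = 1
(w(174) - 4436)*(-31932 + 24268) = (1 - 4436)*(-31932 + 24268) = -4435*(-7664) = 33989840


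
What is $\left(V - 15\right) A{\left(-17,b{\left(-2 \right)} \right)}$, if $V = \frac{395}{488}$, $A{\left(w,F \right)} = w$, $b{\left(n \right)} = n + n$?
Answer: $\frac{117725}{488} \approx 241.24$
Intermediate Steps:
$b{\left(n \right)} = 2 n$
$V = \frac{395}{488}$ ($V = 395 \cdot \frac{1}{488} = \frac{395}{488} \approx 0.80943$)
$\left(V - 15\right) A{\left(-17,b{\left(-2 \right)} \right)} = \left(\frac{395}{488} - 15\right) \left(-17\right) = \left(- \frac{6925}{488}\right) \left(-17\right) = \frac{117725}{488}$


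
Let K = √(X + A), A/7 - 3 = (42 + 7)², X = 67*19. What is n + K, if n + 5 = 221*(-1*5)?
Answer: -1110 + √18101 ≈ -975.46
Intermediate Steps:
X = 1273
A = 16828 (A = 21 + 7*(42 + 7)² = 21 + 7*49² = 21 + 7*2401 = 21 + 16807 = 16828)
n = -1110 (n = -5 + 221*(-1*5) = -5 + 221*(-5) = -5 - 1105 = -1110)
K = √18101 (K = √(1273 + 16828) = √18101 ≈ 134.54)
n + K = -1110 + √18101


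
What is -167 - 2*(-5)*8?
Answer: -87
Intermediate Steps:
-167 - 2*(-5)*8 = -167 - (-10)*8 = -167 - 1*(-80) = -167 + 80 = -87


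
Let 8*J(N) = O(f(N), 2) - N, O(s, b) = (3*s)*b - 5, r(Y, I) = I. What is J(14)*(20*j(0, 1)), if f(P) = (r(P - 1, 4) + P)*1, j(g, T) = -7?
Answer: -3115/2 ≈ -1557.5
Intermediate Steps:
f(P) = 4 + P (f(P) = (4 + P)*1 = 4 + P)
O(s, b) = -5 + 3*b*s (O(s, b) = 3*b*s - 5 = -5 + 3*b*s)
J(N) = 19/8 + 5*N/8 (J(N) = ((-5 + 3*2*(4 + N)) - N)/8 = ((-5 + (24 + 6*N)) - N)/8 = ((19 + 6*N) - N)/8 = (19 + 5*N)/8 = 19/8 + 5*N/8)
J(14)*(20*j(0, 1)) = (19/8 + (5/8)*14)*(20*(-7)) = (19/8 + 35/4)*(-140) = (89/8)*(-140) = -3115/2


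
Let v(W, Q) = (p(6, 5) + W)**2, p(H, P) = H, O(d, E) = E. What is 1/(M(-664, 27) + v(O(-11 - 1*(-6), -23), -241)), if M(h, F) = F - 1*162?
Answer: 1/154 ≈ 0.0064935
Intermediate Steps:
v(W, Q) = (6 + W)**2
M(h, F) = -162 + F (M(h, F) = F - 162 = -162 + F)
1/(M(-664, 27) + v(O(-11 - 1*(-6), -23), -241)) = 1/((-162 + 27) + (6 - 23)**2) = 1/(-135 + (-17)**2) = 1/(-135 + 289) = 1/154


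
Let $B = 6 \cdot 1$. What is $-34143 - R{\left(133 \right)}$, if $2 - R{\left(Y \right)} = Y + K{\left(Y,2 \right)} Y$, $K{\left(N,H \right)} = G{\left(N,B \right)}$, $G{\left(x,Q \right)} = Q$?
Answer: $-33214$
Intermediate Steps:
$B = 6$
$K{\left(N,H \right)} = 6$
$R{\left(Y \right)} = 2 - 7 Y$ ($R{\left(Y \right)} = 2 - \left(Y + 6 Y\right) = 2 - 7 Y$)
$-34143 - R{\left(133 \right)} = -34143 - \left(2 - 931\right) = -34143 - -929 = -34143 + 929 = -33214$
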